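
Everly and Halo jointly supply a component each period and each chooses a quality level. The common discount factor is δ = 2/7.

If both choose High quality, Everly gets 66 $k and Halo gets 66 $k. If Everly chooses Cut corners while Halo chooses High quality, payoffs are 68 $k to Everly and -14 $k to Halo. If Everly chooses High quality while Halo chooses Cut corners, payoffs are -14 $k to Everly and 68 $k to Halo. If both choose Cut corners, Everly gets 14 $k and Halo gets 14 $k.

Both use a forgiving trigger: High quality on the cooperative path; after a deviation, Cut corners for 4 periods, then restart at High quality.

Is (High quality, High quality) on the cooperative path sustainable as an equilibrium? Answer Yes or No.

Yes

Comparing payoff streams over the 5 periods until play realigns: cooperate → 66(1+δ+…+δ^4); deviate → 68 + 14(δ+…+δ^4).
Cooperation is sustained iff (66−14)(δ+…+δ^4) ≥ 68−66.
δ+…+δ^4 = 2/7·(1−(2/7)^4)/(1−2/7) = 0.3973, and (68−66)/(66−14) = 0.0385.
0.3973 ≥ 0.0385, so cooperation is sustainable.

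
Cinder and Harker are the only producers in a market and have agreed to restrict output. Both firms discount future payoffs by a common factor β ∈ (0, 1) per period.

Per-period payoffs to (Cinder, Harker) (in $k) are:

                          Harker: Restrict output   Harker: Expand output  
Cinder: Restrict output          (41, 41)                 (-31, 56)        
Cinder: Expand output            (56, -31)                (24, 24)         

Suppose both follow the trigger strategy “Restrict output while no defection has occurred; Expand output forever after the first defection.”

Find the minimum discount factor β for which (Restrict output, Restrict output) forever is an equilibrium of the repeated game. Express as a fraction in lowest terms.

15/32

Under grim trigger the critical discount factor is (T−C)/(T−P) with T = 56, C = 41, P = 24.
β* = (56−41)/(56−24) = 15/32.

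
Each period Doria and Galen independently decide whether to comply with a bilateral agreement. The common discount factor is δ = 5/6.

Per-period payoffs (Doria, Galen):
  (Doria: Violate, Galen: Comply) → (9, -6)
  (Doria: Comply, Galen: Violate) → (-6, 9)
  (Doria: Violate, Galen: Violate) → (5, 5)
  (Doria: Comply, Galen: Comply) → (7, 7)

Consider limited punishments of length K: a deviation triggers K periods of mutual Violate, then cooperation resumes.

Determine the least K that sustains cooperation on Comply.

No profitable deviation requires (7−5)(δ+…+δ^K) ≥ 9−7, i.e. δ+…+δ^K ≥ 1 ≈ 1.0000.
With δ = 5/6, the partial sums are K=1: 0.8333, K=2: 1.5278.
K = 2 is the first length at which the sum reaches 1.0000.

2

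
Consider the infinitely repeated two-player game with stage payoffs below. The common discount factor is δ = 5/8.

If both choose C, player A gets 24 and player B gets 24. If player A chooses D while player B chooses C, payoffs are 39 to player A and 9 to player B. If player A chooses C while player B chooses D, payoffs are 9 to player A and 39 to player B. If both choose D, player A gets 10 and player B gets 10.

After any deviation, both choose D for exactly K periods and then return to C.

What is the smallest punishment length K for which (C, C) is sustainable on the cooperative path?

Need Σ_{k=1}^{K} δ^k ≥ (39−24)/(24−10) = 1.0714 at δ = 5/8.
At K = 2 the sum is 1.0156 < 1.0714; at K = 3 it is 1.2598 ≥ 1.0714.
So the minimum punishment length is K = 3.

3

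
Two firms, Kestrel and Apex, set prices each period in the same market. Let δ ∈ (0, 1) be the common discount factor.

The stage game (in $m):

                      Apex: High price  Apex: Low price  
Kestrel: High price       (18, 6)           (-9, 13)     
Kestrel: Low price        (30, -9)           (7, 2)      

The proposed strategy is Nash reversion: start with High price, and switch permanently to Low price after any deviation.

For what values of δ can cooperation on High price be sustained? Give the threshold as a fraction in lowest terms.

7/11

For Kestrel: deviation gain 30−18 = 12, per-period punishment loss 18−7 = 11. IC gives δ ≥ 12/23.
For Apex: gain 7, loss 4 per period, so δ ≥ 7/11.
The tighter constraint is Apex's, so cooperation needs δ ≥ 7/11.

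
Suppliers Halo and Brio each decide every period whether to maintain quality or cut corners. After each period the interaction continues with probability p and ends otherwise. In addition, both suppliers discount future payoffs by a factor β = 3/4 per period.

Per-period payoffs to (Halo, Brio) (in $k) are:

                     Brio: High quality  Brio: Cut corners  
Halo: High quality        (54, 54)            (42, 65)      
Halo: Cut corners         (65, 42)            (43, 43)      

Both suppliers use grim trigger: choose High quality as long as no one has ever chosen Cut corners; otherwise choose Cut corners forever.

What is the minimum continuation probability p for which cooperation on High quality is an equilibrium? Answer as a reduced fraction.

2/3

With continuation probability p and discount β, the effective per-period discount factor is βp.
Grim-trigger IC: βp ≥ (65−54)/(65−43) = 1/2.
So p ≥ (1/2)/(3/4) = 2/3.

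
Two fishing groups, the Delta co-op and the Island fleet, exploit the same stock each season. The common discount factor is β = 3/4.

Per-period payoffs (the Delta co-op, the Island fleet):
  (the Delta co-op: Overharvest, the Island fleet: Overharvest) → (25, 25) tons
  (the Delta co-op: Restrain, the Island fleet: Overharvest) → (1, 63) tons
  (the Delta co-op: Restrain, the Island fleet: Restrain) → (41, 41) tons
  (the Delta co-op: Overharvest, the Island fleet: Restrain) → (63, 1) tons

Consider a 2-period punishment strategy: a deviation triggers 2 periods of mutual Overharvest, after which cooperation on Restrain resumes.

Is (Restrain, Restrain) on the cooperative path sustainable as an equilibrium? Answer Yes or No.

Comparing payoff streams over the 3 periods until play realigns: cooperate → 41(1+β+…+β^2); deviate → 63 + 25(β+…+β^2).
Cooperation is sustained iff (41−25)(β+…+β^2) ≥ 63−41.
β+…+β^2 = 3/4·(1−(3/4)^2)/(1−3/4) = 1.3125, and (63−41)/(41−25) = 1.3750.
1.3125 < 1.3750, so cooperation is not sustainable.

No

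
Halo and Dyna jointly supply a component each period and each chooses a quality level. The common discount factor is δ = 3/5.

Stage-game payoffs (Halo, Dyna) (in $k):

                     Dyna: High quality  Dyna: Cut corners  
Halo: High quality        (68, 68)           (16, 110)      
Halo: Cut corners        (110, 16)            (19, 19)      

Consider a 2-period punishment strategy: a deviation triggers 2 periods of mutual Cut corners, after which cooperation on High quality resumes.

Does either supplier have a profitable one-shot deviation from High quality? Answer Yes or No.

No

IC: δ+…+δ^2 ≥ (110−68)/(68−19) = 6/7.
At δ = 3/5: partial sum = 0.9600 ≥ 0.8571. Cooperation sustainable.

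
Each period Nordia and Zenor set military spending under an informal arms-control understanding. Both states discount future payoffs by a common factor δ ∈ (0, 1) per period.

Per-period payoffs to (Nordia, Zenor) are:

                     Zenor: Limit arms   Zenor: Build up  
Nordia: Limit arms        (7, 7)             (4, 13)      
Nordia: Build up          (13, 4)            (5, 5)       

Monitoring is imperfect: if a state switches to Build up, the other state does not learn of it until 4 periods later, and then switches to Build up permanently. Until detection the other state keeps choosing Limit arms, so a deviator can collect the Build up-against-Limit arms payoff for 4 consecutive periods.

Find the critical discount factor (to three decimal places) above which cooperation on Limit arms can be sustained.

Deviating for the 4 undetected periods gains 13−7 = 6 per period over cooperation, then loses 7−5 = 2 per period forever once punishment starts.
Gain: 6(1 + δ + … + δ^3); loss: 2·δ^4/(1−δ).
No profitable deviation ⇔ 6(1−δ^4) ≤ 2·δ^4, i.e. δ^4 ≥ 6/(6+2) = 3/4.
Hence δ ≥ (3/4)^(1/4) ≈ 0.931.

0.931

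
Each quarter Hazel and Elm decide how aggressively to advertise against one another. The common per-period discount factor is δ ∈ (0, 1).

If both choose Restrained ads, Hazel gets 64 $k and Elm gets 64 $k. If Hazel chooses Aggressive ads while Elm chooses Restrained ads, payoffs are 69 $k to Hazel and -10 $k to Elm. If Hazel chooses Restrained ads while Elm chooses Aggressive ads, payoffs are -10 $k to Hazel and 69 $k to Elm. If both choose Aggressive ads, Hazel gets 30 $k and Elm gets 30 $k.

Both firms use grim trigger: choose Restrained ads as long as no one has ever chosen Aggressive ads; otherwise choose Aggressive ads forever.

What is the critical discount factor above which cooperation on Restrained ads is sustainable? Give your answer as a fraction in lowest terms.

5/39

Under grim trigger the critical discount factor is (T−C)/(T−P) with T = 69, C = 64, P = 30.
δ* = (69−64)/(69−30) = 5/39.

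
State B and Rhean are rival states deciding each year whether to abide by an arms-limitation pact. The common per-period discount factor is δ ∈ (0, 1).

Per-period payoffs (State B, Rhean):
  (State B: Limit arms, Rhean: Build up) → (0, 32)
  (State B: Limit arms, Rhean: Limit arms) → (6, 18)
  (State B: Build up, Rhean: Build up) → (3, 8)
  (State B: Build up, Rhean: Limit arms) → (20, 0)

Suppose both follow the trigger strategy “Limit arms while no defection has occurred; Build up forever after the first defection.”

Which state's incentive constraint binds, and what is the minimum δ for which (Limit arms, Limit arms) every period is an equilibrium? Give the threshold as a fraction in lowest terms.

State B's threshold: (20−6)/(20−3) = 14/17.
Rhean's threshold: (32−18)/(32−8) = 7/12.
14/17 > 7/12, so State B binds and δ* = 14/17.

State B; δ ≥ 14/17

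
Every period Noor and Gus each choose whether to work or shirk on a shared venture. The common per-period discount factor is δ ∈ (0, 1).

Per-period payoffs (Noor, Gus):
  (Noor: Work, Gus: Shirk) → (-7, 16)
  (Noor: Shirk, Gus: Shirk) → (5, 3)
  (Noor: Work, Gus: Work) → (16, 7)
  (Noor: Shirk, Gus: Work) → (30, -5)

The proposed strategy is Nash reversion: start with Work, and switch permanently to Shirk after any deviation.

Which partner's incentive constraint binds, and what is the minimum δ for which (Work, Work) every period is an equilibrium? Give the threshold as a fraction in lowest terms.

Noor: cooperation gives 16 each period; deviation gives 30 once then 5 forever.
  16/(1−δ) ≥ 30 + 5δ/(1−δ) ⇒ δ ≥ 14/25.
Gus: cooperation gives 7 each period; deviation gives 16 once then 3 forever.
  δ ≥ 9/13.
Both must hold, so the binding constraint is Gus's: δ ≥ 9/13.

Gus; δ ≥ 9/13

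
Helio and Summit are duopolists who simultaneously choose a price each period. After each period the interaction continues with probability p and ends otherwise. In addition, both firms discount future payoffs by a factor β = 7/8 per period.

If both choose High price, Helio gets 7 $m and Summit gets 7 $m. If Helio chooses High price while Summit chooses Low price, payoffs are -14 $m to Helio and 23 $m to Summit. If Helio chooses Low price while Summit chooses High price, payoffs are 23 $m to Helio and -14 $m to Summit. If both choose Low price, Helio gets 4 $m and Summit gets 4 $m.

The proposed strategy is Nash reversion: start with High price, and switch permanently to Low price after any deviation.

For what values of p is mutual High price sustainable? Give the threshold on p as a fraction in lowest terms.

128/133

With continuation probability p and discount β, the effective per-period discount factor is βp.
Grim-trigger IC: βp ≥ (23−7)/(23−4) = 16/19.
So p ≥ (16/19)/(7/8) = 128/133.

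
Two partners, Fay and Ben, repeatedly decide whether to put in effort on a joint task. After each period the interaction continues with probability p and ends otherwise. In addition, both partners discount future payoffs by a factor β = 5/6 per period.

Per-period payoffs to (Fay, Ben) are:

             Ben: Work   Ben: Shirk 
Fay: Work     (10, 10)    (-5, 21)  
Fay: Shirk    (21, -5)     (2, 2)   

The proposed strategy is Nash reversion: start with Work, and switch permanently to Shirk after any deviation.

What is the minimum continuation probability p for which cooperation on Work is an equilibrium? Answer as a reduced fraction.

Expected continuation weight on next period's payoff is β·p = 5/6·p, which plays the role of the discount factor.
Cooperation requires 5/6·p ≥ (21−10)/(21−2) = 11/19, hence p ≥ 66/95.

66/95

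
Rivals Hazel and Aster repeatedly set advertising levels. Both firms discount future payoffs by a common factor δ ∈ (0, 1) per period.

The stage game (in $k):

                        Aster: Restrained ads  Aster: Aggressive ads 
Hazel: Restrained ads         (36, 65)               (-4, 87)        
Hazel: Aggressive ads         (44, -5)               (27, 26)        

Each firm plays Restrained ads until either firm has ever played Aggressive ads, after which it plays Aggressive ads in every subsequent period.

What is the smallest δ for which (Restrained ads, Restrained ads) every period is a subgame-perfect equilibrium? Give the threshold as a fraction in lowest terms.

For Hazel: deviation gain 44−36 = 8, per-period punishment loss 36−27 = 9. IC gives δ ≥ 8/17.
For Aster: gain 22, loss 39 per period, so δ ≥ 22/61.
The tighter constraint is Hazel's, so cooperation needs δ ≥ 8/17.

8/17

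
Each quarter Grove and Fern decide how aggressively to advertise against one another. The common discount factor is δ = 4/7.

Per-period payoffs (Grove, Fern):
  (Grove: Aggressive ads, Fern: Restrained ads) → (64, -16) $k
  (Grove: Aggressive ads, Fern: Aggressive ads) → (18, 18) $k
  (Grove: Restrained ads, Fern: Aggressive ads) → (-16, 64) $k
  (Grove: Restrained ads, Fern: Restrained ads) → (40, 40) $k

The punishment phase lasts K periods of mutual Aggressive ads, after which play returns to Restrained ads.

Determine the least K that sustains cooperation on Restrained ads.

4

Need Σ_{k=1}^{K} δ^k ≥ (64−40)/(40−18) = 1.0909 at δ = 4/7.
At K = 3 the sum is 1.0845 < 1.0909; at K = 4 it is 1.1912 ≥ 1.0909.
So the minimum punishment length is K = 4.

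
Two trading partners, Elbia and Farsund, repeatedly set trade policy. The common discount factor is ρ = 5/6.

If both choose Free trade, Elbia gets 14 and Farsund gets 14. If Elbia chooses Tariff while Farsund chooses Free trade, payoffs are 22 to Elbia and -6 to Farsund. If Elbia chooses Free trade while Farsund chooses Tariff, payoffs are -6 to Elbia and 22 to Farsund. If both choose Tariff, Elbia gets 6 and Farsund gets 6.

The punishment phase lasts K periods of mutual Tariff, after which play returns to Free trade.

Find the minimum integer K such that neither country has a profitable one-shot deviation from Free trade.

IC: ρ(1−ρ^K)/(1−ρ) ≥ (22−14)/(14−6) = 1.
With ρ = 5/6: need 1 − ρ^K ≥ 1·(1−5/6)/(5/6), i.e. ρ^K ≤ 0.8000.
Since (5/6)^1 = 0.8333 and (5/6)^2 = 0.6944, the smallest such K is 2.

2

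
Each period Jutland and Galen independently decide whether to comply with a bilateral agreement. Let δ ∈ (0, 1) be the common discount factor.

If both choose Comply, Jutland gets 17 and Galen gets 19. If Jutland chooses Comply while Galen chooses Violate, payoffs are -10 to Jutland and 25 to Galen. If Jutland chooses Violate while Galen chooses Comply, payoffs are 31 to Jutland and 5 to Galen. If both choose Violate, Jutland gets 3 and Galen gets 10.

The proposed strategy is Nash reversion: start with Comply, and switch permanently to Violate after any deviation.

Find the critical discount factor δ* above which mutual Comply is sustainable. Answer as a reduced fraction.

1/2

Jutland's threshold: (31−17)/(31−3) = 1/2.
Galen's threshold: (25−19)/(25−10) = 2/5.
1/2 > 2/5, so Jutland binds and δ* = 1/2.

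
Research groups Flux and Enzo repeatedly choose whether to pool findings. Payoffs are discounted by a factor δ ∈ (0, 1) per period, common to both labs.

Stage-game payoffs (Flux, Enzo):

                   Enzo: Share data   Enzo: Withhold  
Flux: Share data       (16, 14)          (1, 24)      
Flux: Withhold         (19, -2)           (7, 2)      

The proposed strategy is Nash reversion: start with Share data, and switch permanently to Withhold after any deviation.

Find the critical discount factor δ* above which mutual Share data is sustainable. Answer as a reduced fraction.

5/11

Flux's threshold: (19−16)/(19−7) = 1/4.
Enzo's threshold: (24−14)/(24−2) = 5/11.
1/4 < 5/11, so Enzo binds and δ* = 5/11.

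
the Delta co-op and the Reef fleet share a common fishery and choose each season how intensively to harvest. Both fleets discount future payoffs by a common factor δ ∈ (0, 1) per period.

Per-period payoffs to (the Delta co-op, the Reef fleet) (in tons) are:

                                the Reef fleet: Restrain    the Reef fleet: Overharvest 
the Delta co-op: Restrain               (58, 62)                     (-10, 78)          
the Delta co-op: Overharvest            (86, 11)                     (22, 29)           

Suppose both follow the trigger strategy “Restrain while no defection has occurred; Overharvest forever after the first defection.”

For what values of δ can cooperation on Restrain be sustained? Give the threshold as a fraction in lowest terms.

7/16

the Delta co-op: cooperation gives 58 each period; deviation gives 86 once then 22 forever.
  58/(1−δ) ≥ 86 + 22δ/(1−δ) ⇒ δ ≥ 28/64 = 7/16.
the Reef fleet: cooperation gives 62 each period; deviation gives 78 once then 29 forever.
  δ ≥ 16/49.
Both must hold, so the binding constraint is the Delta co-op's: δ ≥ 7/16.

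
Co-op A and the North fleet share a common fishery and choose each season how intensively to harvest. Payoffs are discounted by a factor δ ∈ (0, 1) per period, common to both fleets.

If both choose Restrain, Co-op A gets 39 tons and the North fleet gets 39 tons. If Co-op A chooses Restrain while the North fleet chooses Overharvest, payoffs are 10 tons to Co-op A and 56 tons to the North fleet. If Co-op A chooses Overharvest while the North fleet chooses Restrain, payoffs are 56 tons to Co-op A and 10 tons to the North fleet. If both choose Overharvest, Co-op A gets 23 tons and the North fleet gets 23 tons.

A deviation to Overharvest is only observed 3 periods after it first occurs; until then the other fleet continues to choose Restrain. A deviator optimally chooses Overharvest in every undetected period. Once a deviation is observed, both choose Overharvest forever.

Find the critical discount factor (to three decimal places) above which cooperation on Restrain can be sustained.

0.802

The best deviation is to choose Overharvest for all 3 undetected periods, earning 56 each, then 23 forever once detected.
Deviation value: 56(1−δ^3)/(1−δ) + 23δ^3/(1−δ); cooperation value: 39/(1−δ).
IC: 39 ≥ 56(1−δ^3) + 23δ^3 = 56 − 33δ^3.
So δ^3 ≥ 17/33, giving δ ≥ (17/33)^(1/3) ≈ 0.802.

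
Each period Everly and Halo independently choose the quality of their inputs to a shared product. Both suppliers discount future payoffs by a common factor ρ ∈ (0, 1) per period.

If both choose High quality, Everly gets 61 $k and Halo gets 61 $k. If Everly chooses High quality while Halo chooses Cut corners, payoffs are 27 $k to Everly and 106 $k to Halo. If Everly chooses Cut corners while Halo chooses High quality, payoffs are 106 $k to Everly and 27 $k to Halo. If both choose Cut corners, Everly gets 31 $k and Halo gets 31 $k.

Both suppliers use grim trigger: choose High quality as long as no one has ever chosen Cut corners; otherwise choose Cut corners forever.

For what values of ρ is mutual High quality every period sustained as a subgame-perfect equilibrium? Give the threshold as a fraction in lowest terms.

3/5

One-period gain from deviating is 106 − 61 = 45. The loss is 61 − 31 = 30 in every subsequent period, with present value 30·ρ/(1−ρ).
Deviation is unprofitable when 30·ρ/(1−ρ) ≥ 45, i.e. ρ/(1−ρ) ≥ 3/2.
Equivalently ρ ≥ 45/(45+30) = 3/5.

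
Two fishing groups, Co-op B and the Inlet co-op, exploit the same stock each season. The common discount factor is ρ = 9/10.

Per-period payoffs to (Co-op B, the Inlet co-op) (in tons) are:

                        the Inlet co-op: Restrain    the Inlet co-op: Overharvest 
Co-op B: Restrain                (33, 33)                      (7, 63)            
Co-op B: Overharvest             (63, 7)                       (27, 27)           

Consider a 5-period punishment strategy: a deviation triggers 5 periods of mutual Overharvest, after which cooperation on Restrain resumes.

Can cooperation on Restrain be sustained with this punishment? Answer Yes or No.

No

Comparing payoff streams over the 6 periods until play realigns: cooperate → 33(1+ρ+…+ρ^5); deviate → 63 + 27(ρ+…+ρ^5).
Cooperation is sustained iff (33−27)(ρ+…+ρ^5) ≥ 63−33.
ρ+…+ρ^5 = 9/10·(1−(9/10)^5)/(1−9/10) = 3.6856, and (63−33)/(33−27) = 5.0000.
3.6856 < 5.0000, so cooperation is not sustainable.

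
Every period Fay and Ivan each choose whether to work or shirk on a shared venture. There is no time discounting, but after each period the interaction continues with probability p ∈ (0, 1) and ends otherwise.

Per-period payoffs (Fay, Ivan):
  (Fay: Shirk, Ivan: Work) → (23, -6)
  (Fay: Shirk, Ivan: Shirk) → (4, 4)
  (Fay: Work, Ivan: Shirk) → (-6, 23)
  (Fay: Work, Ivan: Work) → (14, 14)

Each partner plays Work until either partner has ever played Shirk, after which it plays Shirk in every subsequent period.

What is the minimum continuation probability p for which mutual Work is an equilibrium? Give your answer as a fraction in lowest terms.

9/19

With no time discounting, the continuation probability p plays the role of the discount factor.
Grim-trigger IC: 14/(1−p) ≥ 23 + 4p/(1−p) ⇒ p ≥ (23−14)/(23−4) = 9/19.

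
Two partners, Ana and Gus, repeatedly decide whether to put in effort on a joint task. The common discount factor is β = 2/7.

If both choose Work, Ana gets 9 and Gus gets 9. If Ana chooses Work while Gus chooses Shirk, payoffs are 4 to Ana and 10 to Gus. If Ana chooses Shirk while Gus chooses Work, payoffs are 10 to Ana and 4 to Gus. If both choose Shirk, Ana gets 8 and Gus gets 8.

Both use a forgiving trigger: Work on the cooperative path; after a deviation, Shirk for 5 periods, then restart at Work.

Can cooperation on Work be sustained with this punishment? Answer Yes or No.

No

IC: β+…+β^5 ≥ (10−9)/(9−8) = 1.
At β = 2/7: partial sum = 0.3992 < 1.0000. Cooperation not sustainable.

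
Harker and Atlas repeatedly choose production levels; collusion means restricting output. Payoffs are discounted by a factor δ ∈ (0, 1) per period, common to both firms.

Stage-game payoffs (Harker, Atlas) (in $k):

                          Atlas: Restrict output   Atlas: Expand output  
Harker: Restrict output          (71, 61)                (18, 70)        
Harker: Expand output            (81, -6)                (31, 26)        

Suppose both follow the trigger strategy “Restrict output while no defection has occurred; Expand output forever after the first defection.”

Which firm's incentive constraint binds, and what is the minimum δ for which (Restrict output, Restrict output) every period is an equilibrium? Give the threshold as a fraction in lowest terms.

Harker: cooperation gives 71 each period; deviation gives 81 once then 31 forever.
  71/(1−δ) ≥ 81 + 31δ/(1−δ) ⇒ δ ≥ 10/50 = 1/5.
Atlas: cooperation gives 61 each period; deviation gives 70 once then 26 forever.
  δ ≥ 9/44.
Both must hold, so the binding constraint is Atlas's: δ ≥ 9/44.

Atlas; δ ≥ 9/44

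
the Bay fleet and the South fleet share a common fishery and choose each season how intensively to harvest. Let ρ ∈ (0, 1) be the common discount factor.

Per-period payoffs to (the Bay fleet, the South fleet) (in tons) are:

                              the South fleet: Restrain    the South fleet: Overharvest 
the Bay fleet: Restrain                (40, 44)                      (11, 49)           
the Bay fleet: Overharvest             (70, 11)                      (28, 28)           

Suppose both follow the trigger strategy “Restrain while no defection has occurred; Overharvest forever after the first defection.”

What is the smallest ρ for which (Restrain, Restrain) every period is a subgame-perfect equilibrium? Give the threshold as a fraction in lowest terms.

5/7

the Bay fleet: cooperation gives 40 each period; deviation gives 70 once then 28 forever.
  40/(1−ρ) ≥ 70 + 28ρ/(1−ρ) ⇒ ρ ≥ 30/42 = 5/7.
the South fleet: cooperation gives 44 each period; deviation gives 49 once then 28 forever.
  ρ ≥ 5/21.
Both must hold, so the binding constraint is the Bay fleet's: ρ ≥ 5/7.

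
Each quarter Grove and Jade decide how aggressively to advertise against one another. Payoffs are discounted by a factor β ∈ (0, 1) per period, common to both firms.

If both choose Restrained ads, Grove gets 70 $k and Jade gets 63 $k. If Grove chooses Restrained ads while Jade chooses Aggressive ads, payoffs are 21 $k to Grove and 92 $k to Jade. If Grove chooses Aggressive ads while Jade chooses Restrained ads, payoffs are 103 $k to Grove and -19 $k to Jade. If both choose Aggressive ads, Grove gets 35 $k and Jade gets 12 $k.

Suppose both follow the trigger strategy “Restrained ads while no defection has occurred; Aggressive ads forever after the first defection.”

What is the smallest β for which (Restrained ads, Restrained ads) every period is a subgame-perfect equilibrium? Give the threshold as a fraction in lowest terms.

Grove: cooperation gives 70 each period; deviation gives 103 once then 35 forever.
  70/(1−β) ≥ 103 + 35β/(1−β) ⇒ β ≥ 33/68.
Jade: cooperation gives 63 each period; deviation gives 92 once then 12 forever.
  β ≥ 29/80.
Both must hold, so the binding constraint is Grove's: β ≥ 33/68.

33/68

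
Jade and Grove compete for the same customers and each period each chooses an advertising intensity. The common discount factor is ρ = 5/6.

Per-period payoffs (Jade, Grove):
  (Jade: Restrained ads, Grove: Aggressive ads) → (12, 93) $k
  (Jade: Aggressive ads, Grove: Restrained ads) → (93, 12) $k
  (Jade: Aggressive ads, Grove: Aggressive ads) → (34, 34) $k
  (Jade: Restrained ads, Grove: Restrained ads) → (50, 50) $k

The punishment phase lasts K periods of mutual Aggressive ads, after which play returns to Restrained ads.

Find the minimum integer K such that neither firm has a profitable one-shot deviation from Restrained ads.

5

No profitable deviation requires (50−34)(ρ+…+ρ^K) ≥ 93−50, i.e. ρ+…+ρ^K ≥ 43/16 ≈ 2.6875.
With ρ = 5/6, the partial sums are K=1: 0.8333, K=2: 1.5278, K=3: 2.1065, K=4: 2.5887, K=5: 2.9906.
K = 5 is the first length at which the sum reaches 2.6875.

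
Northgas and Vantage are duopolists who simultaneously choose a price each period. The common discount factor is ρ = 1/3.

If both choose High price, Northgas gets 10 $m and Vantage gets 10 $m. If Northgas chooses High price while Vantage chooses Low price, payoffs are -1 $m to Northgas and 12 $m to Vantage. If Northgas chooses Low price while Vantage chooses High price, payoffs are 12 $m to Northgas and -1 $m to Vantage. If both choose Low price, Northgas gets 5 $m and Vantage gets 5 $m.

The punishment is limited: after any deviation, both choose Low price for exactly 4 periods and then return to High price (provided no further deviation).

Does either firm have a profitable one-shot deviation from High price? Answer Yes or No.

No

A one-shot deviation gives 12 now, then 5 for 4 periods, then back to 10.
Gain from deviating: (12−10) today; loss: (10−5) in each of the next 4 periods.
No-deviation condition: (10−5)(ρ+…+ρ^4) ≥ 12−10, i.e. ρ+…+ρ^4 ≥ 2/5.
At ρ = 1/3: ρ+…+ρ^4 = 0.4938 ≥ 0.4000.
So cooperation is sustainable.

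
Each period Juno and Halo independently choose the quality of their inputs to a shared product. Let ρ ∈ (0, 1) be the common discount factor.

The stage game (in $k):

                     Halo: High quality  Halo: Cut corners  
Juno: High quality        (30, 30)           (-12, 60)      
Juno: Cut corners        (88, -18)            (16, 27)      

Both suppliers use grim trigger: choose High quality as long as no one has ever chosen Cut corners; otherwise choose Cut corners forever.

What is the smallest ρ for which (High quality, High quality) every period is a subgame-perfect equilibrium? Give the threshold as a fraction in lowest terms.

10/11

Juno: cooperation gives 30 each period; deviation gives 88 once then 16 forever.
  30/(1−ρ) ≥ 88 + 16ρ/(1−ρ) ⇒ ρ ≥ 58/72 = 29/36.
Halo: cooperation gives 30 each period; deviation gives 60 once then 27 forever.
  ρ ≥ 30/33 = 10/11.
Both must hold, so the binding constraint is Halo's: ρ ≥ 10/11.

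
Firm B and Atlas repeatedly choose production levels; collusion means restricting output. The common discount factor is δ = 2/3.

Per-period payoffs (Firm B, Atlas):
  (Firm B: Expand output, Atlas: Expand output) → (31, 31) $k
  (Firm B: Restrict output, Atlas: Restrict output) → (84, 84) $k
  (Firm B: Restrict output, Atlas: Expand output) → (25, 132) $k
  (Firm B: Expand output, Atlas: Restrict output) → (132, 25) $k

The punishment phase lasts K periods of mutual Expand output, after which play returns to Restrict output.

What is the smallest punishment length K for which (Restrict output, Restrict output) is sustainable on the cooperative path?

IC: δ(1−δ^K)/(1−δ) ≥ (132−84)/(84−31) = 48/53.
With δ = 2/3: need 1 − δ^K ≥ 48/53·(1−2/3)/(2/3), i.e. δ^K ≤ 0.5472.
Since (2/3)^1 = 0.6667 and (2/3)^2 = 0.4444, the smallest such K is 2.

2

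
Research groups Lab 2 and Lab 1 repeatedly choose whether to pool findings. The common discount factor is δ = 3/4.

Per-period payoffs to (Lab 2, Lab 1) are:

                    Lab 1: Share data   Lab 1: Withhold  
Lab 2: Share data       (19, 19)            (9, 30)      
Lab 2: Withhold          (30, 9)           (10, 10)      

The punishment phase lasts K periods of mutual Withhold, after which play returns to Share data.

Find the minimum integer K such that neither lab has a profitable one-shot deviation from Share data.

2

IC: δ(1−δ^K)/(1−δ) ≥ (30−19)/(19−10) = 11/9.
With δ = 3/4: need 1 − δ^K ≥ 11/9·(1−3/4)/(3/4), i.e. δ^K ≤ 0.5926.
Since (3/4)^1 = 0.7500 and (3/4)^2 = 0.5625, the smallest such K is 2.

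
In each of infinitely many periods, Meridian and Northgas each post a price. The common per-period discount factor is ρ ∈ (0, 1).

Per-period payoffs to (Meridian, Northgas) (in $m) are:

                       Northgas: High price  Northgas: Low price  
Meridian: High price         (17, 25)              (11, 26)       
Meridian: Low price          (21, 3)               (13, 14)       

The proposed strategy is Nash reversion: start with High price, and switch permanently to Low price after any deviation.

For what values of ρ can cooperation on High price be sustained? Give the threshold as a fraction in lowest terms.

1/2

For Meridian: deviation gain 21−17 = 4, per-period punishment loss 17−13 = 4. IC gives ρ ≥ 4/8 = 1/2.
For Northgas: gain 1, loss 11 per period, so ρ ≥ 1/12.
The tighter constraint is Meridian's, so cooperation needs ρ ≥ 1/2.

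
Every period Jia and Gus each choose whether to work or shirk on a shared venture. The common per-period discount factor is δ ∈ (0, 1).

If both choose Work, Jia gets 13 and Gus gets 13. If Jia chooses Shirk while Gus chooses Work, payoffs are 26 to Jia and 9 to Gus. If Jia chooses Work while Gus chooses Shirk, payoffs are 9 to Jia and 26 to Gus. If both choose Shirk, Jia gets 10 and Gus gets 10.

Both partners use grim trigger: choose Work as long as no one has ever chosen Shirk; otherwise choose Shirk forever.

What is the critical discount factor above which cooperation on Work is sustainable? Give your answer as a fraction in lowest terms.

13/16

One-period gain from deviating is 26 − 13 = 13. The loss is 13 − 10 = 3 in every subsequent period, with present value 3·δ/(1−δ).
Deviation is unprofitable when 3·δ/(1−δ) ≥ 13, i.e. δ/(1−δ) ≥ 13/3.
Equivalently δ ≥ 13/(13+3) = 13/16.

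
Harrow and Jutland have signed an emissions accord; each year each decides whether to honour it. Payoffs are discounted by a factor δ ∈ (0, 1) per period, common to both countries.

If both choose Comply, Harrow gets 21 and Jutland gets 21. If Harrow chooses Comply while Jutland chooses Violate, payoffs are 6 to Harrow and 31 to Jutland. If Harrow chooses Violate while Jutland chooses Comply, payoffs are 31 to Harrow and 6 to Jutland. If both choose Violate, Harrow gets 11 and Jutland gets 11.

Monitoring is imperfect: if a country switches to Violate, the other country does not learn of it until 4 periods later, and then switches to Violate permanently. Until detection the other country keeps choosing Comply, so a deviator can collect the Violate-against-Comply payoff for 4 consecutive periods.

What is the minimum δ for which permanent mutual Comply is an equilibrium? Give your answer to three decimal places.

The best deviation is to choose Violate for all 4 undetected periods, earning 31 each, then 11 forever once detected.
Deviation value: 31(1−δ^4)/(1−δ) + 11δ^4/(1−δ); cooperation value: 21/(1−δ).
IC: 21 ≥ 31(1−δ^4) + 11δ^4 = 31 − 20δ^4.
So δ^4 ≥ 10/20 = 1/2, giving δ ≥ (1/2)^(1/4) ≈ 0.841.

0.841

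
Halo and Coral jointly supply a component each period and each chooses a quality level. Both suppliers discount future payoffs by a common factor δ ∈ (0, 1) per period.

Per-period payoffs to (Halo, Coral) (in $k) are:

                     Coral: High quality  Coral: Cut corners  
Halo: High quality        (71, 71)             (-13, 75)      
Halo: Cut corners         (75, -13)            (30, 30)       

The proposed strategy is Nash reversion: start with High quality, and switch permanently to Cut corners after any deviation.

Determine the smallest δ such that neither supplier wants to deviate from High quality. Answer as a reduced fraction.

One-period gain from deviating is 75 − 71 = 4. The loss is 71 − 30 = 41 in every subsequent period, with present value 41·δ/(1−δ).
Deviation is unprofitable when 41·δ/(1−δ) ≥ 4, i.e. δ/(1−δ) ≥ 4/41.
Equivalently δ ≥ 4/(4+41) = 4/45.

4/45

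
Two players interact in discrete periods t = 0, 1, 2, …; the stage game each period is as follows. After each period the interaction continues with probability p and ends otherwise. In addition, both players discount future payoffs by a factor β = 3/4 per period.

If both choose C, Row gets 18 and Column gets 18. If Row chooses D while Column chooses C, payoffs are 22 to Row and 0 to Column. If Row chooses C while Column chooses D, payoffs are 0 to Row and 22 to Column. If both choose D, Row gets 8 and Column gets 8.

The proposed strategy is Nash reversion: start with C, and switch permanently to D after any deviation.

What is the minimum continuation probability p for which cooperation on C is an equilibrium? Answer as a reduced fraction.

With continuation probability p and discount β, the effective per-period discount factor is βp.
Grim-trigger IC: βp ≥ (22−18)/(22−8) = 2/7.
So p ≥ (2/7)/(3/4) = 8/21.

8/21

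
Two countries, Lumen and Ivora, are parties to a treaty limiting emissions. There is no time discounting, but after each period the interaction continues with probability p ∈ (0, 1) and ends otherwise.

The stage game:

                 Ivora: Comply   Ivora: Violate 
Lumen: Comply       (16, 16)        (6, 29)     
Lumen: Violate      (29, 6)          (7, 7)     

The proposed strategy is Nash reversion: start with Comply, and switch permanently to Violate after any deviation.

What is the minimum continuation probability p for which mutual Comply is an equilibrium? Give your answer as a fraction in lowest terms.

13/22

With no time discounting, the continuation probability p plays the role of the discount factor.
Grim-trigger IC: 16/(1−p) ≥ 29 + 7p/(1−p) ⇒ p ≥ (29−16)/(29−7) = 13/22.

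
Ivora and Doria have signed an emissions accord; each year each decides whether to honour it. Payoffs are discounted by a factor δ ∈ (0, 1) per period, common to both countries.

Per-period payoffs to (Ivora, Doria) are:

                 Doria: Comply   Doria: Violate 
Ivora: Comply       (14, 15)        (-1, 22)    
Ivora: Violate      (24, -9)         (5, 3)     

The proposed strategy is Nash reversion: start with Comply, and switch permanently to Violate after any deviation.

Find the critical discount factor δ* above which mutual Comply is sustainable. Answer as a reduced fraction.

For Ivora: deviation gain 24−14 = 10, per-period punishment loss 14−5 = 9. IC gives δ ≥ 10/19.
For Doria: gain 7, loss 12 per period, so δ ≥ 7/19.
The tighter constraint is Ivora's, so cooperation needs δ ≥ 10/19.

10/19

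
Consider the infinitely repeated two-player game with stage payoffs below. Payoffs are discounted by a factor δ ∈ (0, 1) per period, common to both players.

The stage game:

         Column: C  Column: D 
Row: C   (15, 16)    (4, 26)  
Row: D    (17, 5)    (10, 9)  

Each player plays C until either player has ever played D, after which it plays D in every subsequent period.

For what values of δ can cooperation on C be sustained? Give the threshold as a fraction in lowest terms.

Row's threshold: (17−15)/(17−10) = 2/7.
Column's threshold: (26−16)/(26−9) = 10/17.
2/7 < 10/17, so Column binds and δ* = 10/17.

10/17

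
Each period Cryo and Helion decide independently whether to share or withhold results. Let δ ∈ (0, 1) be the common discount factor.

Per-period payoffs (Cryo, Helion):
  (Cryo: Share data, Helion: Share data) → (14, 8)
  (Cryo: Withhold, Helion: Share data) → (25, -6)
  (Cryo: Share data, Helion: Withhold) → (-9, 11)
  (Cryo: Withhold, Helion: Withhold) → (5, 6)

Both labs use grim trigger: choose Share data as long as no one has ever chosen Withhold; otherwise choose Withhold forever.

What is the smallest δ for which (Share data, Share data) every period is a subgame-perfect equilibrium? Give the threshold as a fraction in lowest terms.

For Cryo: deviation gain 25−14 = 11, per-period punishment loss 14−5 = 9. IC gives δ ≥ 11/20.
For Helion: gain 3, loss 2 per period, so δ ≥ 3/5.
The tighter constraint is Helion's, so cooperation needs δ ≥ 3/5.

3/5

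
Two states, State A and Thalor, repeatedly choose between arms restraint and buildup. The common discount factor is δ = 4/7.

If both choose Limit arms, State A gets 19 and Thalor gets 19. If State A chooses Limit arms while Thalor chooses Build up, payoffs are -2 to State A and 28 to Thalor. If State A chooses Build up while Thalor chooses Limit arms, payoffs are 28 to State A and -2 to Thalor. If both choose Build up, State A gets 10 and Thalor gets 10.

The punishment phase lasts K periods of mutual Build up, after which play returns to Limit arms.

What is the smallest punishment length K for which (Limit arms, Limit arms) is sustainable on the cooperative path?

Need Σ_{k=1}^{K} δ^k ≥ (28−19)/(19−10) = 1.0000 at δ = 4/7.
At K = 2 the sum is 0.8980 < 1.0000; at K = 3 it is 1.0845 ≥ 1.0000.
So the minimum punishment length is K = 3.

3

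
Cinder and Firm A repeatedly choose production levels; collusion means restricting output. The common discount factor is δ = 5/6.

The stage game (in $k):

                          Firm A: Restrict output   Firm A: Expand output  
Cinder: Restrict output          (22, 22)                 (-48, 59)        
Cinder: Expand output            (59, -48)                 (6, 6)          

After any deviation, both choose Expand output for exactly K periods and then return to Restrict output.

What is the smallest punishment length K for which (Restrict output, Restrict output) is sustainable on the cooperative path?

No profitable deviation requires (22−6)(δ+…+δ^K) ≥ 59−22, i.e. δ+…+δ^K ≥ 37/16 ≈ 2.3125.
With δ = 5/6, the partial sums are K=1: 0.8333, K=2: 1.5278, K=3: 2.1065, K=4: 2.5887.
K = 4 is the first length at which the sum reaches 2.3125.

4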